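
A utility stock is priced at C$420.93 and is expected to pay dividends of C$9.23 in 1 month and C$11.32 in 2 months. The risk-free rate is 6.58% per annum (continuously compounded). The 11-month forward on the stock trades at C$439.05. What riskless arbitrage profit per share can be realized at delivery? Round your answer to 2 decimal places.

PV(dividends) I = 9.23·e^(−0.0658·1/12) + 11.32·e^(−0.0658·2/12) = 20.3761
Fair forward F* = (S − I)·e^(rT) = (420.93 − 20.3761)·e^0.060317 = 400.5539 × 1.062173 = 425.4575
Market C$439.05 > fair 425.4575: forward overpriced → cash-and-carry (borrow at r, buy the stock and collect the dividends, short the forward).
Profit at T = |F_mkt − F*| = |439.05 − 425.4575| = C$13.59 per share

C$13.59 per share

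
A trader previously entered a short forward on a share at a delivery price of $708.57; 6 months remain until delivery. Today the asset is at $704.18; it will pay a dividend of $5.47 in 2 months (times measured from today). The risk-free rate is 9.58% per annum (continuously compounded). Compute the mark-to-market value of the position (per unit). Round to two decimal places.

PV(remaining dividends) I = 5.47·e^(−0.0958·2/12) = 5.3834
Current forward F = (S − I)·e^(rT) = (704.18 − 5.3834)·e^(0.0958·6/12) = 698.7966 × 1.049066 = 733.0838
Value (long) = (F − K)·e^(−rT) = (733.0838 − 708.57) × 0.953229 = 23.3673
Short position value = −(long value) = -$23.37

-$23.37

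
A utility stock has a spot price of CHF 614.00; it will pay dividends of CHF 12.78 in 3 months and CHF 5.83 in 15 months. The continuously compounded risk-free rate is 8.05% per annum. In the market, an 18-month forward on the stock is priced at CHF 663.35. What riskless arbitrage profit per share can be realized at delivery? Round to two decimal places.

PV(dividends) I = 12.78·e^(−0.0805·3/12) + 5.83·e^(−0.0805·15/12) = 17.7973
Fair forward F* = (S − I)·e^(rT) = (614.00 − 17.7973)·e^0.120750 = 596.2027 × 1.128343 = 672.7211
Market CHF 663.35 < fair 672.7211: forward underpriced → reverse cash-and-carry (short the stock, invest proceeds at r, pay the dividends, go long the forward).
Profit at T = |F_mkt − F*| = |663.35 − 672.7211| = CHF 9.37 per share

CHF 9.37 per share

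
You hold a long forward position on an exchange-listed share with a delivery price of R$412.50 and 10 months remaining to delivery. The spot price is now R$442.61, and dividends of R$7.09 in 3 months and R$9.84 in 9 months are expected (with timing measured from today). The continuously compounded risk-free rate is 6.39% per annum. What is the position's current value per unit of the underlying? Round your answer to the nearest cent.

R$35.14

PV(remaining dividends) I = 7.09·e^(−0.0639·3/12) + 9.84·e^(−0.0639·9/12) = 16.3572
Current forward F = (S − I)·e^(rT) = (442.61 − 16.3572)·e^(0.0639·10/12) = 426.2528 × 1.054693 = 449.5658
Value (long) = (F − K)·e^(−rT) = (449.5658 − 412.50) × 0.948143 = 35.1437
Value = R$35.14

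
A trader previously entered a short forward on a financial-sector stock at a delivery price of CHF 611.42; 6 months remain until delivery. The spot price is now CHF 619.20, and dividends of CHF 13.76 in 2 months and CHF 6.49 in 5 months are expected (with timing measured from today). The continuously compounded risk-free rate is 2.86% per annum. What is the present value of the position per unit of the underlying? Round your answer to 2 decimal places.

CHF 3.65

PV(remaining dividends) I = 13.76·e^(−0.0286·2/12) + 6.49·e^(−0.0286·5/12) = 20.1077
Current forward F = (S − I)·e^(rT) = (619.20 − 20.1077)·e^(0.0286·6/12) = 599.0923 × 1.014403 = 607.7210
Value (long) = (F − K)·e^(−rT) = (607.7210 − 611.42) × 0.985802 = -3.6465
Short position value = −(long value) = CHF 3.65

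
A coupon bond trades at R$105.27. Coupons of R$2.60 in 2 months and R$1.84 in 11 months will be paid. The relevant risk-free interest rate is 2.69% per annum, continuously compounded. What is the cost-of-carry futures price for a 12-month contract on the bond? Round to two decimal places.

PV(coupons) I = 2.60·e^(−0.0269·2/12) + 1.84·e^(−0.0269·11/12)
I = 2.5884 + 1.7952 = 4.3836
F = (S − I)·e^(rT) = (105.27 − 4.3836) · e^(0.0269·12/12)
= 100.8864 · e^0.026900 = 100.8864 × 1.027265 = R$103.64

R$103.64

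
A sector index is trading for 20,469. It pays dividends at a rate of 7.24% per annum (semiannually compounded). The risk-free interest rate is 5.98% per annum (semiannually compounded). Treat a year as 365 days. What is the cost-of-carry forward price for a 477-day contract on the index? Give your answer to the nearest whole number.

20,145

F = S · (1+r/2)^(2T) / (1+q/2)^(2T)
= 20469 × 1.080046 / 1.097400 = 20469 × 0.984186
F = 20,145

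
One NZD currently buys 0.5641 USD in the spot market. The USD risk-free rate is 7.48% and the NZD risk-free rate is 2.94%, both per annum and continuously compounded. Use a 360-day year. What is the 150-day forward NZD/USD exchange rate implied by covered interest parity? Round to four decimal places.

F = S·e^((r_USD − r_NZD)T) = 0.5641 · e^((0.0748 − 0.0294) × 150/360)
= 0.5641 · e^0.018917 = 0.5641 × 1.019097
F = 0.5749 USD per NZD

0.5749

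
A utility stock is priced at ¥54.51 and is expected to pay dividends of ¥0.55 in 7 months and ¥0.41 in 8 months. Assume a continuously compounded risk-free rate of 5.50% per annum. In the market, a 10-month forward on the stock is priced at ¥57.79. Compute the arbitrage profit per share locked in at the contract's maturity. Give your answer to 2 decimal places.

PV(dividends) I = 0.55·e^(−0.0550·7/12) + 0.41·e^(−0.0550·8/12) = 0.9279
Fair forward F* = (S − I)·e^(rT) = (54.51 − 0.9279)·e^0.045833 = 53.5821 × 1.046900 = 56.0951
Market ¥57.79 > fair 56.0951: forward overpriced → cash-and-carry (borrow at r, buy the stock and collect the dividends, short the forward).
Profit at T = |F_mkt − F*| = |57.79 − 56.0951| = ¥1.69 per share

¥1.69 per share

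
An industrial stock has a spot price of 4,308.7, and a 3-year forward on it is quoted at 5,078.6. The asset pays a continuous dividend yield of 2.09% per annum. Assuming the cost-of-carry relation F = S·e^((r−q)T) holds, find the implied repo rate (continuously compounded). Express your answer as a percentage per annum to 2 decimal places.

From F = S·e^((r−q)T): (r − q) = ln(F/S)/T
ln(5078.6/4308.7) = ln(1.178685) = 0.164399
(r − q) = 0.164399 / (3) = 0.054800
r = ln(F/S)/T + q = 0.054800 + 0.0209 = 0.075700
r = 7.57%

7.57%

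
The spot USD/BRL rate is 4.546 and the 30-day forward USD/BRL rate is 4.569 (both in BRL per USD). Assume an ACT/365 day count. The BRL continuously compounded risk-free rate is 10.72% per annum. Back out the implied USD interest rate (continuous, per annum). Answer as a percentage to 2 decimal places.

4.58%

F = S·e^((r_BRL − r_USD)T) ⇒ r_USD = r_BRL − ln(F/S)/T
ln(4.569/4.546) = 0.005047; /(30/365) = 0.061405
r_USD = 0.1072 − 0.061405 = 0.045795
r_USD = 4.58%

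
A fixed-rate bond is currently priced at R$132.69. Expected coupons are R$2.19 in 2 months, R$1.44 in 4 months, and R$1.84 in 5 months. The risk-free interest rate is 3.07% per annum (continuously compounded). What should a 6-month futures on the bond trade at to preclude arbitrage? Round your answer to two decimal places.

R$129.24

PV(coupons) I = 2.19·e^(−0.0307·2/12) + 1.44·e^(−0.0307·4/12) + 1.84·e^(−0.0307·5/12)
I = 2.1788 + 1.4253 + 1.8166 = 5.4207
F = (S − I)·e^(rT) = (132.69 − 5.4207) · e^(0.0307·6/12)
= 127.2693 · e^0.015350 = 127.2693 × 1.015468 = R$129.24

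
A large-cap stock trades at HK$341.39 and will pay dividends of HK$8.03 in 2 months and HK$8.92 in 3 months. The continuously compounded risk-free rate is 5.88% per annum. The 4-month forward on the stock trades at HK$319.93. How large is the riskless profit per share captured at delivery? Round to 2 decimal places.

HK$11.14 per share

PV(dividends) I = 8.03·e^(−0.0588·2/12) + 8.92·e^(−0.0588·3/12) = 16.7415
Fair forward F* = (S − I)·e^(rT) = (341.39 − 16.7415)·e^0.019600 = 324.6485 × 1.019793 = 331.0743
Market HK$319.93 < fair 331.0743: forward underpriced → reverse cash-and-carry (short the stock, invest proceeds at r, pay the dividends, go long the forward).
Profit at T = |F_mkt − F*| = |319.93 − 331.0743| = HK$11.14 per share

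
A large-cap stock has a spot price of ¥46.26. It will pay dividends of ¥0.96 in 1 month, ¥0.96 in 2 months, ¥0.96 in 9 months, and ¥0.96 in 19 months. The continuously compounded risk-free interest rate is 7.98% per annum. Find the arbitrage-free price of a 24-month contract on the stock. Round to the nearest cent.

¥49.98

PV(dividends) I = 0.96·e^(−0.0798·1/12) + 0.96·e^(−0.0798·2/12) + 0.96·e^(−0.0798·9/12) + 0.96·e^(−0.0798·19/12)
I = 0.9536 + 0.9473 + 0.9042 + 0.8461 = 3.6512
F = (S − I)·e^(rT) = (46.26 − 3.6512) · e^(0.0798·24/12)
= 42.6088 · e^0.159600 = 42.6088 × 1.173042 = ¥49.98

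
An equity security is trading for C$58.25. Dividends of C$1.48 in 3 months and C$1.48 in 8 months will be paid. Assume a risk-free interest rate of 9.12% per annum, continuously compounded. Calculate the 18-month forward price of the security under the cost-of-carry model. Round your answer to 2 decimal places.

PV(dividends) I = 1.48·e^(−0.0912·3/12) + 1.48·e^(−0.0912·8/12)
I = 1.4466 + 1.3927 = 2.8393
F = (S − I)·e^(rT) = (58.25 − 2.8393) · e^(0.0912·18/12)
= 55.4107 · e^0.136800 = 55.4107 × 1.146599 = C$63.53

C$63.53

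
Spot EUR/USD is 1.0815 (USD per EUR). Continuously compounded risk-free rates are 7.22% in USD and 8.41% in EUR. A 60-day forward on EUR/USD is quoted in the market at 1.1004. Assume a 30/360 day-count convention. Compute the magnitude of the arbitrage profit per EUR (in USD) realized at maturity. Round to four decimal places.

0.0210 per EUR (in USD)

Fair forward: F* = S·e^(carry·T), with carry = (r_USD − r_EUR) = 0.0722 − 0.0841 = -0.0119
F* = 1.0815 · e^(-0.0119 × 60/360) = 1.0815 · e^-0.001983 = 1.0815 × 0.998019 = 1.0794
Market 1.1004 > fair 1.0794: forward overpriced → cash-and-carry (buy spot, short the forward).
At maturity, profit = |F_mkt − F*| = |1.1004 − 1.0794| = 0.0210 per EUR (in USD)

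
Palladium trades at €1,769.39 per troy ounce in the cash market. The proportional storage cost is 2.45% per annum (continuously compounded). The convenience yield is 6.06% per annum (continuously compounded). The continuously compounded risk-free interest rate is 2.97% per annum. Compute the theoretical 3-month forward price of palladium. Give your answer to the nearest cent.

Net carry = r + u − y = 0.0297 + 0.0245 − 0.0606 = -0.0064
F = S·e^((r+u−y)T) = 1769.39 · e^(-0.0064 × 3/12) = 1769.39 · e^-0.00160000
= 1769.39 × 0.99840128 = €1,766.56 per troy ounce

€1,766.56 per troy ounce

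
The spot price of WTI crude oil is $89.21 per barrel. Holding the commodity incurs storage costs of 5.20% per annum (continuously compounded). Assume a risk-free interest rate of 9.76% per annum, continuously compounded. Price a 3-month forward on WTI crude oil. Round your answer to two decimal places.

Net carry = r + u − y = 0.0976 + 0.0520 − 0.0000 = 0.1496
F = S·e^((r+u−y)T) = 89.21 · e^(0.1496 × 3/12) = 89.21 · e^0.037400
= 89.21 × 1.038108 = $92.61 per barrel

$92.61 per barrel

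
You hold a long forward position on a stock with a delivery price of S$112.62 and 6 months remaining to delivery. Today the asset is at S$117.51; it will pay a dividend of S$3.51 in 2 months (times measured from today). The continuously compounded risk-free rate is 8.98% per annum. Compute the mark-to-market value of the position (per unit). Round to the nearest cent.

S$6.38

PV(remaining dividends) I = 3.51·e^(−0.0898·2/12) = 3.4579
Current forward F = (S − I)·e^(rT) = (117.51 − 3.4579)·e^(0.0898·6/12) = 114.0521 × 1.045923 = 119.2897
Value (long) = (F − K)·e^(−rT) = (119.2897 − 112.62) × 0.956093 = 6.3769
Value = S$6.38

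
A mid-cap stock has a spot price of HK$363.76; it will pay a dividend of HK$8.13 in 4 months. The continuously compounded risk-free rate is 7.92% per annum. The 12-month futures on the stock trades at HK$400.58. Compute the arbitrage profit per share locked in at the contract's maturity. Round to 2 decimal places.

PV(dividends) I = 8.13·e^(−0.0792·4/12) = 7.9182
Fair futures F* = (S − I)·e^(rT) = (363.76 − 7.9182)·e^0.079200 = 355.8418 × 1.082421 = 385.1706
Market HK$400.58 > fair 385.1706: forward overpriced → cash-and-carry (borrow at r, buy the stock and collect the dividends, short the forward).
Profit at T = |F_mkt − F*| = |400.58 − 385.1706| = HK$15.41 per share

HK$15.41 per share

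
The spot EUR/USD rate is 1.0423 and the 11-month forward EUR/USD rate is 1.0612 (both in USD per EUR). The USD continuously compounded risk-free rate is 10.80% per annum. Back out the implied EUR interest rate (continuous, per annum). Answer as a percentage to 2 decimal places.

8.84%

F = S·e^((r_USD − r_EUR)T) ⇒ r_EUR = r_USD − ln(F/S)/T
ln(1.0612/1.0423) = 0.017971; /(11/12) = 0.019605
r_EUR = 0.1080 − 0.019605 = 0.088395
r_EUR = 8.84%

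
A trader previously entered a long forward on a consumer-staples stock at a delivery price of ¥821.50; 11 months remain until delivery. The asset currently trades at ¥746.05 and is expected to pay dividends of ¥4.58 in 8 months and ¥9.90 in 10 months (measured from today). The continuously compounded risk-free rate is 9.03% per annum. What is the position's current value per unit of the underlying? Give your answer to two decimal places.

-¥23.68

PV(remaining dividends) I = 4.58·e^(−0.0903·8/12) + 9.90·e^(−0.0903·10/12) = 13.4948
Current forward F = (S − I)·e^(rT) = (746.05 − 13.4948)·e^(0.0903·11/12) = 732.5552 × 1.086297 = 795.7725
Value (long) = (F − K)·e^(−rT) = (795.7725 − 821.50) × 0.920558 = -23.6837
Value = -¥23.68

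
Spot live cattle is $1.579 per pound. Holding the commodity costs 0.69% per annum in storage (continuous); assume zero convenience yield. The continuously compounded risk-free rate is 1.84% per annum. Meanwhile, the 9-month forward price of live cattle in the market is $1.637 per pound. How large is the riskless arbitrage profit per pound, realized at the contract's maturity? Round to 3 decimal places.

$0.028 per pound

Fair forward: F* = S·e^(carry·T), with carry = (r + u) = 0.0184 + 0.0069 = 0.0253
F* = 1.579 · e^(0.0253 × 9/12) = 1.579 · e^0.018975 = 1.579 × 1.019156 = $1.6092
Market $1.637 > fair $1.6092: forward overpriced → cash-and-carry (buy spot, short the forward).
At maturity, profit = |F_mkt − F*| = |1.637 − 1.6092| = $0.028 per pound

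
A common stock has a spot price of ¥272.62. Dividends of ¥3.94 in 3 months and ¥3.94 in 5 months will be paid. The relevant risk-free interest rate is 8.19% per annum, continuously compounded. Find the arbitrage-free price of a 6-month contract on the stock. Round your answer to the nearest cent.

PV(dividends) I = 3.94·e^(−0.0819·3/12) + 3.94·e^(−0.0819·5/12)
I = 3.8601 + 3.8078 = 7.6679
F = (S − I)·e^(rT) = (272.62 − 7.6679) · e^(0.0819·6/12)
= 264.9521 · e^0.040950 = 264.9521 × 1.041800 = ¥276.03

¥276.03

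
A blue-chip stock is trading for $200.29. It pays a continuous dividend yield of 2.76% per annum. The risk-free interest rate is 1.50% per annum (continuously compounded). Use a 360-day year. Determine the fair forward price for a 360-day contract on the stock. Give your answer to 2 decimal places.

$197.78

F = S·e^((r − q)T) = 200.29 · e^((0.0150 − 0.0276) × 360/360)
= 200.29 · e^-0.012600 = 200.29 × 0.987479
F = $197.78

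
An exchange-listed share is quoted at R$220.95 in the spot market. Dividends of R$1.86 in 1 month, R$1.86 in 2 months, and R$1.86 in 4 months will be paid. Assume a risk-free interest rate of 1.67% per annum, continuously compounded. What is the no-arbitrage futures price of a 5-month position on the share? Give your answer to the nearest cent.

R$216.89

PV(dividends) I = 1.86·e^(−0.0167·1/12) + 1.86·e^(−0.0167·2/12) + 1.86·e^(−0.0167·4/12)
I = 1.8574 + 1.8548 + 1.8497 = 5.5619
F = (S − I)·e^(rT) = (220.95 − 5.5619) · e^(0.0167·5/12)
= 215.3881 · e^0.006958 = 215.3881 × 1.006982 = R$216.89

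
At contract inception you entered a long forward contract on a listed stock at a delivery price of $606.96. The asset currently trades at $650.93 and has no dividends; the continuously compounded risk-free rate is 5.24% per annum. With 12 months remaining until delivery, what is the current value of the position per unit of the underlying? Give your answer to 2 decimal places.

$74.96

Current fair forward for the remaining 12 months: F = S·e^(r·T), r = 0.0524
F = 650.93 · e^(0.0524 × 12/12) = 650.93 × 1.053797 = 685.9481
Value of long forward = (F − K)·e^(−rT) = (685.9481 − 606.96) · e^(−0.0524·12/12)
= 78.9881 × 0.948949 = 74.96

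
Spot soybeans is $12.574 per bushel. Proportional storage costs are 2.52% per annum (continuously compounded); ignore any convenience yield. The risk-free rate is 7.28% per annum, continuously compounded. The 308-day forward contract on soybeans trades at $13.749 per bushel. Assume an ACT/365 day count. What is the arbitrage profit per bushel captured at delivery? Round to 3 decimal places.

$0.091 per bushel

Fair forward: F* = S·e^(carry·T), with carry = (r + u) = 0.0728 + 0.0252 = 0.0980
F* = 12.574 · e^(0.0980 × 308/365) = 12.574 · e^0.082696 = 12.574 × 1.086212 = $13.6580
Market $13.749 > fair $13.6580: forward overpriced → cash-and-carry (buy spot, short the forward).
At maturity, profit = |F_mkt − F*| = |13.749 − 13.6580| = $0.091 per bushel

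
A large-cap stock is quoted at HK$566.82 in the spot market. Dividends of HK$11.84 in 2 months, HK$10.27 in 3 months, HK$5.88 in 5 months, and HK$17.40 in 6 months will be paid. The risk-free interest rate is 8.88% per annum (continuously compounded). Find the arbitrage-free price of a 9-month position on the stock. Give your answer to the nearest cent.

PV(dividends) I = 11.84·e^(−0.0888·2/12) + 10.27·e^(−0.0888·3/12) + 5.88·e^(−0.0888·5/12) + 17.40·e^(−0.0888·6/12)
I = 11.6661 + 10.0445 + 5.6664 + 16.6443 = 44.0213
F = (S − I)·e^(rT) = (566.82 − 44.0213) · e^(0.0888·9/12)
= 522.7987 · e^0.066600 = 522.7987 × 1.068868 = HK$558.80

HK$558.80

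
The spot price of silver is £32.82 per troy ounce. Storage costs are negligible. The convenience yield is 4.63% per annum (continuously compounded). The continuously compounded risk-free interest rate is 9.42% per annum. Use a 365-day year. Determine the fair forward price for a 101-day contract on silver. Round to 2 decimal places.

Net carry = r + u − y = 0.0942 + 0.0000 − 0.0463 = 0.0479
F = S·e^((r+u−y)T) = 32.82 · e^(0.0479 × 101/365) = 32.82 · e^0.013255
= 32.82 × 1.013343 = £33.26 per troy ounce

£33.26 per troy ounce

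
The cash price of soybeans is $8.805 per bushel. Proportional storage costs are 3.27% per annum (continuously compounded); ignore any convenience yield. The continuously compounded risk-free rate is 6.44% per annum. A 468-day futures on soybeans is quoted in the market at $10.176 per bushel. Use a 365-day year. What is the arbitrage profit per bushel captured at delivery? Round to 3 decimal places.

Fair futures: F* = S·e^(carry·T), with carry = (r + u) = 0.0644 + 0.0327 = 0.0971
F* = 8.805 · e^(0.0971 × 468/365) = 8.805 · e^0.124501 = 8.805 × 1.132583 = $9.9724
Market $10.176 > fair $9.9724: forward overpriced → cash-and-carry (buy spot, short the forward).
At maturity, profit = |F_mkt − F*| = |10.176 − 9.9724| = $0.204 per bushel

$0.204 per bushel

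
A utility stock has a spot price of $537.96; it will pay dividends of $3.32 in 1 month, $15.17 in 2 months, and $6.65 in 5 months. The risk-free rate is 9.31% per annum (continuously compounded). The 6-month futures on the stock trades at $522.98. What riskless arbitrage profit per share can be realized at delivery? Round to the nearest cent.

$14.81 per share

PV(dividends) I = 3.32·e^(−0.0931·1/12) + 15.17·e^(−0.0931·2/12) + 6.65·e^(−0.0931·5/12) = 24.6277
Fair futures F* = (S − I)·e^(rT) = (537.96 − 24.6277)·e^0.046550 = 513.3323 × 1.047650 = 537.7926
Market $522.98 < fair 537.7926: forward underpriced → reverse cash-and-carry (short the stock, invest proceeds at r, pay the dividends, go long the forward).
Profit at T = |F_mkt − F*| = |522.98 − 537.7926| = $14.81 per share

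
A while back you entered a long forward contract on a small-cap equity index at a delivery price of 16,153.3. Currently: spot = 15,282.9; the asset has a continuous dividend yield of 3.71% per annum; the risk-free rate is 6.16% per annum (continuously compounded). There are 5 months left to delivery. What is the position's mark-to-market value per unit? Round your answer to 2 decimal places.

-695.51

Current fair forward for the remaining 5 months: F = S·e^((r − q)·T), (r − q) = 0.0616 − 0.0371 = 0.0245
F = 15282.9 · e^(0.0245 × 5/12) = 15282.9 × 1.01026062 = 15439.7120
Value of long forward = (F − K)·e^(−rT) = (15439.7120 − 16153.3) · e^(−0.0616·5/12)
= -713.5880 × 0.97465992 = -695.51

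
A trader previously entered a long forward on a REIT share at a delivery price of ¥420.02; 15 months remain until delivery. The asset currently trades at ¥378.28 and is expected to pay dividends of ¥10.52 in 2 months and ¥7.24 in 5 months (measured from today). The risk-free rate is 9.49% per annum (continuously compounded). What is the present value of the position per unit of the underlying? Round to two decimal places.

-¥12.07

PV(remaining dividends) I = 10.52·e^(−0.0949·2/12) + 7.24·e^(−0.0949·5/12) = 17.3142
Current forward F = (S − I)·e^(rT) = (378.28 − 17.3142)·e^(0.0949·15/12) = 360.9658 × 1.125948 = 406.4287
Value (long) = (F − K)·e^(−rT) = (406.4287 − 420.02) × 0.888141 = -12.0710
Value = -¥12.07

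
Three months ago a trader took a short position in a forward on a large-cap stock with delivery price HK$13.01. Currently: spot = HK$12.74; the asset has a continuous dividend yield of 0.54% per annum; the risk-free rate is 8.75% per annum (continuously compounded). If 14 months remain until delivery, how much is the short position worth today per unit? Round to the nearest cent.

Current fair forward for the remaining 14 months: F = S·e^((r − q)·T), (r − q) = 0.0875 − 0.0054 = 0.0821
F = 12.74 · e^(0.0821 × 14/12) = 12.74 × 1.100521 = 14.0206
Value of long forward = (F − K)·e^(−rT) = (14.0206 − 13.01) · e^(−0.0875·14/12)
= 1.0106 × 0.902954 = 0.91
Short position value = −(long value) = -HK$0.91

-HK$0.91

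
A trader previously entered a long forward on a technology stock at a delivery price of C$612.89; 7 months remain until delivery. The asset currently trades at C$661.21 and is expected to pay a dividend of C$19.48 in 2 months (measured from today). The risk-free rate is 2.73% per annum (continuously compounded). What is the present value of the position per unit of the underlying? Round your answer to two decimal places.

C$38.61

PV(remaining dividends) I = 19.48·e^(−0.0273·2/12) = 19.3916
Current forward F = (S − I)·e^(rT) = (661.21 − 19.3916)·e^(0.0273·7/12) = 641.8184 × 1.016052 = 652.1209
Value (long) = (F − K)·e^(−rT) = (652.1209 − 612.89) × 0.984201 = 38.6111
Value = C$38.61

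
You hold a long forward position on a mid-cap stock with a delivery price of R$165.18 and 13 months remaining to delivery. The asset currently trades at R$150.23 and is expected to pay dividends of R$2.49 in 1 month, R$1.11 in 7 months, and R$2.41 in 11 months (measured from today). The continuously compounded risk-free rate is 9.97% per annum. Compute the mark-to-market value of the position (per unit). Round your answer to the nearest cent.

PV(remaining dividends) I = 2.49·e^(−0.0997·1/12) + 1.11·e^(−0.0997·7/12) + 2.41·e^(−0.0997·11/12) = 5.7162
Current forward F = (S − I)·e^(rT) = (150.23 − 5.7162)·e^(0.0997·13/12) = 144.5138 × 1.114057 = 160.9966
Value (long) = (F − K)·e^(−rT) = (160.9966 − 165.18) × 0.897620 = -3.7551
Value = -R$3.76

-R$3.76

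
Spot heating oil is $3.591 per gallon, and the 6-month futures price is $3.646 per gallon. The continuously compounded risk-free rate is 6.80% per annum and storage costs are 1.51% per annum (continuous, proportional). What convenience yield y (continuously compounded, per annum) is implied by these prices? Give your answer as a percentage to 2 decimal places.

5.27%

F = S·e^((r+u−y)T) ⇒ (r+u−y) = ln(F/S)/T
ln(3.646/3.591) = 0.015200; /T ⇒ 0.030400
y = r + u − ln(F/S)/T = 0.0680 + 0.0151 − 0.030400 = 0.052700
y = 5.27%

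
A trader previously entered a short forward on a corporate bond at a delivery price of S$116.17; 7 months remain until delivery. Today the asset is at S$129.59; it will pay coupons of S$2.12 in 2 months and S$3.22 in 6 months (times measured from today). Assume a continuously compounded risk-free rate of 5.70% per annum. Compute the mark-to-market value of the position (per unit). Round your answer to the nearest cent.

-S$11.99

PV(remaining coupons) I = 2.12·e^(−0.0570·2/12) + 3.22·e^(−0.0570·6/12) = 5.2295
Current forward F = (S − I)·e^(rT) = (129.59 − 5.2295)·e^(0.0570·7/12) = 124.3605 × 1.033809 = 128.5650
Value (long) = (F − K)·e^(−rT) = (128.5650 − 116.17) × 0.967297 = 11.9896
Short position value = −(long value) = -S$11.99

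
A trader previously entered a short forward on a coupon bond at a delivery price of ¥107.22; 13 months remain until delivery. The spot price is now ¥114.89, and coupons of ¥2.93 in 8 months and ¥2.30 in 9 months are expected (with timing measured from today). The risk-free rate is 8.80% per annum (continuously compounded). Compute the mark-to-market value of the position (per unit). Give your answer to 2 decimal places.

PV(remaining coupons) I = 2.93·e^(−0.0880·8/12) + 2.30·e^(−0.0880·9/12) = 4.9162
Current forward F = (S − I)·e^(rT) = (114.89 − 4.9162)·e^(0.0880·13/12) = 109.9738 × 1.100025 = 120.9739
Value (long) = (F − K)·e^(−rT) = (120.9739 − 107.22) × 0.909070 = 12.5033
Short position value = −(long value) = -¥12.50

-¥12.50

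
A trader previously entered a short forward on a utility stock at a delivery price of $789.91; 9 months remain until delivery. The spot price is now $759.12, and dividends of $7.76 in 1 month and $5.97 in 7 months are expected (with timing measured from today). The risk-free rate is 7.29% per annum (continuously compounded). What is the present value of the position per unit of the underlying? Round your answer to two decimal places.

$2.20

PV(remaining dividends) I = 7.76·e^(−0.0729·1/12) + 5.97·e^(−0.0729·7/12) = 13.4344
Current forward F = (S − I)·e^(rT) = (759.12 − 13.4344)·e^(0.0729·9/12) = 745.6856 × 1.056197 = 787.5909
Value (long) = (F − K)·e^(−rT) = (787.5909 − 789.91) × 0.946793 = -2.1957
Short position value = −(long value) = $2.20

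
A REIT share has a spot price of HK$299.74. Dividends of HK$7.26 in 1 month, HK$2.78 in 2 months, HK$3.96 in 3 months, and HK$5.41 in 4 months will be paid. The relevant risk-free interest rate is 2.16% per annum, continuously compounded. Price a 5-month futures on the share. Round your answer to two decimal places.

PV(dividends) I = 7.26·e^(−0.0216·1/12) + 2.78·e^(−0.0216·2/12) + 3.96·e^(−0.0216·3/12) + 5.41·e^(−0.0216·4/12)
I = 7.2469 + 2.7700 + 3.9387 + 5.3712 = 19.3268
F = (S − I)·e^(rT) = (299.74 − 19.3268) · e^(0.0216·5/12)
= 280.4132 · e^0.009000 = 280.4132 × 1.009041 = HK$282.95

HK$282.95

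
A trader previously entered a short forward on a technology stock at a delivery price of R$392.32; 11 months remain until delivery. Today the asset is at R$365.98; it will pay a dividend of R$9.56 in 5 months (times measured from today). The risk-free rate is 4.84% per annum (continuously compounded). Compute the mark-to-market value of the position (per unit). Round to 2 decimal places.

PV(remaining dividends) I = 9.56·e^(−0.0484·5/12) = 9.3691
Current forward F = (S − I)·e^(rT) = (365.98 − 9.3691)·e^(0.0484·11/12) = 356.6109 × 1.045366 = 372.7889
Value (long) = (F − K)·e^(−rT) = (372.7889 − 392.32) × 0.956603 = -18.6835
Short position value = −(long value) = R$18.68

R$18.68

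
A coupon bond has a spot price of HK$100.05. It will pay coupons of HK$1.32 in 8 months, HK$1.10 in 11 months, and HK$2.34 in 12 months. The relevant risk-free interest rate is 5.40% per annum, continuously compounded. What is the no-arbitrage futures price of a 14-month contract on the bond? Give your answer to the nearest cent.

HK$101.72

PV(coupons) I = 1.32·e^(−0.0540·8/12) + 1.10·e^(−0.0540·11/12) + 2.34·e^(−0.0540·12/12)
I = 1.2733 + 1.0469 + 2.2170 = 4.5372
F = (S − I)·e^(rT) = (100.05 − 4.5372) · e^(0.0540·14/12)
= 95.5128 · e^0.063000 = 95.5128 × 1.065027 = HK$101.72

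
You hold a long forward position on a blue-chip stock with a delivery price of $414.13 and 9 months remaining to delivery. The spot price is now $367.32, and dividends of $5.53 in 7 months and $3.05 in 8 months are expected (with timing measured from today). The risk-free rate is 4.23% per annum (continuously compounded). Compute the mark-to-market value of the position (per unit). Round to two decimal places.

-$42.24

PV(remaining dividends) I = 5.53·e^(−0.0423·7/12) + 3.05·e^(−0.0423·8/12) = 8.3604
Current forward F = (S − I)·e^(rT) = (367.32 − 8.3604)·e^(0.0423·9/12) = 358.9596 × 1.032234 = 370.5303
Value (long) = (F − K)·e^(−rT) = (370.5303 − 414.13) × 0.968773 = -42.2382
Value = -$42.24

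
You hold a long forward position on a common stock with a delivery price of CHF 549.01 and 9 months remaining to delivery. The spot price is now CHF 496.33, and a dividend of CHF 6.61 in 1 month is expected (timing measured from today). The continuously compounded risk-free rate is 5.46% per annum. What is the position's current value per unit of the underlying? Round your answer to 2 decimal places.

PV(remaining dividends) I = 6.61·e^(−0.0546·1/12) = 6.5800
Current forward F = (S − I)·e^(rT) = (496.33 − 6.5800)·e^(0.0546·9/12) = 489.7500 × 1.041800 = 510.2216
Value (long) = (F − K)·e^(−rT) = (510.2216 − 549.01) × 0.959877 = -37.2321
Value = -CHF 37.23

-CHF 37.23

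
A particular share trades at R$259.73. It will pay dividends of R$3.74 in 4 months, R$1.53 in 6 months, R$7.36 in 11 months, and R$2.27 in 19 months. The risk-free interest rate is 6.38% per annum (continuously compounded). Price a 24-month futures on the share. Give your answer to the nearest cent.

PV(dividends) I = 3.74·e^(−0.0638·4/12) + 1.53·e^(−0.0638·6/12) + 7.36·e^(−0.0638·11/12) + 2.27·e^(−0.0638·19/12)
I = 3.6613 + 1.4820 + 6.9419 + 2.0519 = 14.1371
F = (S − I)·e^(rT) = (259.73 − 14.1371) · e^(0.0638·24/12)
= 245.5929 · e^0.127600 = 245.5929 × 1.136098 = R$279.02

R$279.02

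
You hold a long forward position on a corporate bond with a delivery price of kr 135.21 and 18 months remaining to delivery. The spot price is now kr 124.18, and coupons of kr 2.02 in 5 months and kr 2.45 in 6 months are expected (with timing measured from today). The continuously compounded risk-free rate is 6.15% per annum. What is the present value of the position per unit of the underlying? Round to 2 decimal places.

-kr 3.46

PV(remaining coupons) I = 2.02·e^(−0.0615·5/12) + 2.45·e^(−0.0615·6/12) = 4.3447
Current forward F = (S − I)·e^(rT) = (124.18 − 4.3447)·e^(0.0615·18/12) = 119.8353 × 1.096639 = 131.4161
Value (long) = (F − K)·e^(−rT) = (131.4161 − 135.21) × 0.911877 = -3.4596
Value = -kr 3.46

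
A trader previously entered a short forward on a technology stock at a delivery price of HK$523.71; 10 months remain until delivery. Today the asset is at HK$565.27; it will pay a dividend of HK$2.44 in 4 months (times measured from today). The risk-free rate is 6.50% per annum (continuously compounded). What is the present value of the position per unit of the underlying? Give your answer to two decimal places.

-HK$66.79

PV(remaining dividends) I = 2.44·e^(−0.0650·4/12) = 2.3877
Current forward F = (S − I)·e^(rT) = (565.27 − 2.3877)·e^(0.0650·10/12) = 562.8823 × 1.055661 = 594.2129
Value (long) = (F − K)·e^(−rT) = (594.2129 − 523.71) × 0.947274 = 66.7856
Short position value = −(long value) = -HK$66.79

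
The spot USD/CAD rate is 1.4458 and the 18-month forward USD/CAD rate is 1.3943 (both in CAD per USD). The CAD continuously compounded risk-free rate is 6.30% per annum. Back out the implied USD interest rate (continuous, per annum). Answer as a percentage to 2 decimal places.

F = S·e^((r_CAD − r_USD)T) ⇒ r_USD = r_CAD − ln(F/S)/T
ln(1.3943/1.4458) = -0.036270; /(18/12) = -0.024180
r_USD = 0.0630 + 0.024180 = 0.087180
r_USD = 8.72%

8.72%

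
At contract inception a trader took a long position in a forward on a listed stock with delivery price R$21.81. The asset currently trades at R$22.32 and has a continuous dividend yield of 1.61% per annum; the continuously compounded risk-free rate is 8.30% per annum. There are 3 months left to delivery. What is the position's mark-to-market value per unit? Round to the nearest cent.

R$0.87

Current fair forward for the remaining 3 months: F = S·e^((r − q)·T), (r − q) = 0.0830 − 0.0161 = 0.0669
F = 22.32 · e^(0.0669 × 3/12) = 22.32 × 1.016866 = 22.6964
Value of long forward = (F − K)·e^(−rT) = (22.6964 − 21.81) · e^(−0.0830·3/12)
= 0.8864 × 0.979464 = 0.87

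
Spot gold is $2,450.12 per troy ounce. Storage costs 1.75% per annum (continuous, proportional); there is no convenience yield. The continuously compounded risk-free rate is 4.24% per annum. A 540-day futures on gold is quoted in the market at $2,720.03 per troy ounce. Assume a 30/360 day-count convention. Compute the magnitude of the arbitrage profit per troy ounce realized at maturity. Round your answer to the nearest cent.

Fair futures: F* = S·e^(carry·T), with carry = (r + u) = 0.0424 + 0.0175 = 0.0599
F* = 2450.12 · e^(0.0599 × 540/360) = 2450.12 · e^0.08985000 = 2450.12 × 1.09401017 = $2680.4562
Market $2720.03 > fair $2680.4562: forward overpriced → cash-and-carry (buy spot, short the forward).
At maturity, profit = |F_mkt − F*| = |2720.03 − 2680.4562| = $39.57 per troy ounce

$39.57 per troy ounce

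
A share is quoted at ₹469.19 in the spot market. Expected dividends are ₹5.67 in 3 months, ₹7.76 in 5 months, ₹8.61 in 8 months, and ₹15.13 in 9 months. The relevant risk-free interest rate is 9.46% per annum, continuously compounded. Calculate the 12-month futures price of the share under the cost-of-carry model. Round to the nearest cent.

PV(dividends) I = 5.67·e^(−0.0946·3/12) + 7.76·e^(−0.0946·5/12) + 8.61·e^(−0.0946·8/12) + 15.13·e^(−0.0946·9/12)
I = 5.5375 + 7.4601 + 8.0838 + 14.0937 = 35.1751
F = (S − I)·e^(rT) = (469.19 − 35.1751) · e^(0.0946·12/12)
= 434.0149 · e^0.094600 = 434.0149 × 1.099219 = ₹477.08

₹477.08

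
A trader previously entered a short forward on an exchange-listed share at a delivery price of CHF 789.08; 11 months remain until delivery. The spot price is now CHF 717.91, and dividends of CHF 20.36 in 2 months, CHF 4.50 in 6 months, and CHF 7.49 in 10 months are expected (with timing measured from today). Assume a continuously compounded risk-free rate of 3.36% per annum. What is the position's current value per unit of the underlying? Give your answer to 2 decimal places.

PV(remaining dividends) I = 20.36·e^(−0.0336·2/12) + 4.50·e^(−0.0336·6/12) + 7.49·e^(−0.0336·10/12) = 31.9545
Current forward F = (S − I)·e^(rT) = (717.91 − 31.9545)·e^(0.0336·11/12) = 685.9555 × 1.031279 = 707.4115
Value (long) = (F − K)·e^(−rT) = (707.4115 − 789.08) × 0.969669 = -79.1914
Short position value = −(long value) = CHF 79.19

CHF 79.19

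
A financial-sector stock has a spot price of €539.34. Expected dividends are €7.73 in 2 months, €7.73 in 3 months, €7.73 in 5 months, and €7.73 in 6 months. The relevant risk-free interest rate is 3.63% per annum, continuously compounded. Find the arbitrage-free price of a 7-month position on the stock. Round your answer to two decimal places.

€519.68

PV(dividends) I = 7.73·e^(−0.0363·2/12) + 7.73·e^(−0.0363·3/12) + 7.73·e^(−0.0363·5/12) + 7.73·e^(−0.0363·6/12)
I = 7.6834 + 7.6602 + 7.6140 + 7.5910 = 30.5486
F = (S − I)·e^(rT) = (539.34 − 30.5486) · e^(0.0363·7/12)
= 508.7914 · e^0.021175 = 508.7914 × 1.021401 = €519.68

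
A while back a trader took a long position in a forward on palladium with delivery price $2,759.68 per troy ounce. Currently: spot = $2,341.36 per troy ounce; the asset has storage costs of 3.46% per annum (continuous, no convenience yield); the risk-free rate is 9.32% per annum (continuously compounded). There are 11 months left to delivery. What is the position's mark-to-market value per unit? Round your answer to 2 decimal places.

-$116.89 per troy ounce

Current fair forward for the remaining 11 months: F = S·e^((r + u)·T), (r + u) = 0.0932 + 0.0346 = 0.1278
F = 2341.36 · e^(0.1278 × 11/12) = 2341.36 × 1.12428806 = 2632.3631
Value of long forward = (F − K)·e^(−rT) = (2632.3631 − 2759.68) · e^(−0.0932·11/12)
= -127.3169 × 0.91811435 = -116.89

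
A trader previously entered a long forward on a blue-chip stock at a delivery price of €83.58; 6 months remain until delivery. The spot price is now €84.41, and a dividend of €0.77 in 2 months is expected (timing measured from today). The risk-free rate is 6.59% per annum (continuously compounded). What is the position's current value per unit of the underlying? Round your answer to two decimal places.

€2.78

PV(remaining dividends) I = 0.77·e^(−0.0659·2/12) = 0.7616
Current forward F = (S − I)·e^(rT) = (84.41 − 0.7616)·e^(0.0659·6/12) = 83.6484 × 1.033499 = 86.4505
Value (long) = (F − K)·e^(−rT) = (86.4505 − 83.58) × 0.967587 = 2.7775
Value = €2.78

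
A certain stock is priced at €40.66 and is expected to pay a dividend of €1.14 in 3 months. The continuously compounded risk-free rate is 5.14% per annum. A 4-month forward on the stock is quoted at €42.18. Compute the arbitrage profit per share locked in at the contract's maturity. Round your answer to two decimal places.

€1.96 per share

PV(dividends) I = 1.14·e^(−0.0514·3/12) = 1.1254
Fair forward F* = (S − I)·e^(rT) = (40.66 − 1.1254)·e^0.017133 = 39.5346 × 1.017281 = 40.2178
Market €42.18 > fair 40.2178: forward overpriced → cash-and-carry (borrow at r, buy the stock and collect the dividends, short the forward).
Profit at T = |F_mkt − F*| = |42.18 − 40.2178| = €1.96 per share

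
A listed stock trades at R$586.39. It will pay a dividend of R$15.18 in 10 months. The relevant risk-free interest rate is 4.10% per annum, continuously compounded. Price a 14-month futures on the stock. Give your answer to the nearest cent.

PV(dividends) I = 15.18·e^(−0.0410·10/12)
I = 14.6701
F = (S − I)·e^(rT) = (586.39 − 14.6701) · e^(0.0410·14/12)
= 571.7199 · e^0.047833 = 571.7199 × 1.048995 = R$599.73

R$599.73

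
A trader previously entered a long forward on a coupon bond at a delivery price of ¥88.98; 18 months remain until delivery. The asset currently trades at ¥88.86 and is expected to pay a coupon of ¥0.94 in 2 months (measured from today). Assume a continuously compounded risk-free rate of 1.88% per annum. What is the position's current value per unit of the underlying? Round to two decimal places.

PV(remaining coupons) I = 0.94·e^(−0.0188·2/12) = 0.9371
Current forward F = (S − I)·e^(rT) = (88.86 − 0.9371)·e^(0.0188·18/12) = 87.9229 × 1.028601 = 90.4376
Value (long) = (F − K)·e^(−rT) = (90.4376 − 88.98) × 0.972194 = 1.4171
Value = ¥1.42

¥1.42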